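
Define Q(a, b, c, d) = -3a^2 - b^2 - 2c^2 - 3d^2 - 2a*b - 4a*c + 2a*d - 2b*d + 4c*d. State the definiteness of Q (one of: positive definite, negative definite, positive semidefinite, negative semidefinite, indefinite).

negative semidefinite

The symmetric matrix is A = [[-3, -1, -2, 1], [-1, -1, 0, -1], [-2, 0, -2, 2], [1, -1, 2, -3]].
Applying the same elementary operations to the rows and columns of A produces a congruent diagonal matrix with entries -3, -2/3, 0, 0.
Counting signs: 2 negative, 2 zero.
Hence Q is negative semidefinite.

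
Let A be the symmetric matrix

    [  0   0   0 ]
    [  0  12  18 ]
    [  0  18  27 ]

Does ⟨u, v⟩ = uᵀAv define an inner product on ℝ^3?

no

Row-reducing A symmetrically gives the diagonal entries 0, 12, 0.
Counting signs: 1 positive, 2 zero.
Hence Q is positive semidefinite.
⟨·,·⟩ is an inner product exactly when A is positive definite.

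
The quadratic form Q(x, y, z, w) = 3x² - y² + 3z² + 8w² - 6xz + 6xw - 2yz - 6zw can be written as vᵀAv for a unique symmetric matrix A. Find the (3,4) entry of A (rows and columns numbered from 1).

The coefficient of z·w in Q is -6. For a symmetric A this equals A[3,4] + A[4,3] = 2·A[3,4].
So A[3,4] = -6/2 = -3.

-3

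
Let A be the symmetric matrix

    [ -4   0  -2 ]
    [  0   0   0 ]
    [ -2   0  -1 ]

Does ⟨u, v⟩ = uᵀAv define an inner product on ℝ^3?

Applying the same elementary operations to the rows and columns of A produces a congruent diagonal matrix with entries -4, 0, 0.
Counting signs: 1 negative, 2 zero.
Hence Q is negative semidefinite.
⟨·,·⟩ is an inner product exactly when A is positive definite.

no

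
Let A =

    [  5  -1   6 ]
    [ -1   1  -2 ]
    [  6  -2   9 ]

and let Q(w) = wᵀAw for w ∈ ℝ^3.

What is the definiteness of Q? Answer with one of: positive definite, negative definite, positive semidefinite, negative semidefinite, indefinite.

positive definite

Leading principal minors: Δ_1 = 5, Δ_2 = 4, Δ_3 = 4.
All leading principal minors are positive, so by Sylvester's criterion Q is positive definite.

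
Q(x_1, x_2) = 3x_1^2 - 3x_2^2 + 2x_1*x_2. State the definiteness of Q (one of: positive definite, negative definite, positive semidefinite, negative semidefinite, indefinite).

indefinite

The associated matrix is A = [[3, 1], [1, -3]].
Row-reducing A symmetrically gives the diagonal entries 3, -10/3.
That gives 1 positive, 1 negative pivots.
Hence Q is indefinite.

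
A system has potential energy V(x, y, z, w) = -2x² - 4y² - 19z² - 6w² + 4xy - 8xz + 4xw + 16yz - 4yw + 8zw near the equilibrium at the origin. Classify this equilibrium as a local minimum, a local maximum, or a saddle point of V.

The Hessian at the origin is H = [[-4, 4, -8, 4], [4, -8, 16, -4], [-8, 16, -38, 8], [4, -4, 8, -12]].
Row-reducing H symmetrically gives the diagonal entries -4, -4, -6, -8.
That gives 4 negative pivots.
H is negative definite, so the origin is a strict local maximum.

local maximum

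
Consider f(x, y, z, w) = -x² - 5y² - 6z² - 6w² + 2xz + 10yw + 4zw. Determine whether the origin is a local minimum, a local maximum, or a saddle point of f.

local maximum

The Hessian at the origin is H = [[-2, 0, 2, 0], [0, -10, 0, 10], [2, 0, -12, 4], [0, 10, 4, -12]].
Row-reducing H symmetrically gives the diagonal entries -2, -10, -10, -2/5.
Counting signs: 4 negative.
H is negative definite, so the origin is a strict local maximum.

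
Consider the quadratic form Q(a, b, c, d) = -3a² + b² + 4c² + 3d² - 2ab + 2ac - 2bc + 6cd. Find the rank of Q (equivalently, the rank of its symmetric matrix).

The symmetric matrix is A = [[-3, -1, 1, 0], [-1, 1, -1, 0], [1, -1, 4, 3], [0, 0, 3, 3]].
Row-reducing A symmetrically gives the diagonal entries -3, 4/3, 3, 0.
So there are 2 positive, 1 negative, 1 zero pivots.
The rank is the number of nonzero pivots: 3.

3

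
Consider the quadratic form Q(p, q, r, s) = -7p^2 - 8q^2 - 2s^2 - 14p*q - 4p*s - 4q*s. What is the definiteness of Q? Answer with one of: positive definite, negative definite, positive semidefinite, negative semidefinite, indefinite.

negative semidefinite

The associated matrix is A = [[-7, -7, 0, -2], [-7, -8, 0, -2], [0, 0, 0, 0], [-2, -2, 0, -2]].
Applying the same elementary operations to the rows and columns of A produces a congruent diagonal matrix with entries -7, -1, 0, -10/7.
That gives 3 negative, 1 zero pivots.
Hence Q is negative semidefinite.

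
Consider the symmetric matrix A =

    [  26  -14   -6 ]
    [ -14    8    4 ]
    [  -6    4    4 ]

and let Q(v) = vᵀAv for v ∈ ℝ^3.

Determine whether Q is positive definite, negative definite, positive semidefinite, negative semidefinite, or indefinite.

positive definite

Leading principal minors: Δ_1 = 26, Δ_2 = 12, Δ_3 = 16.
All leading principal minors are positive, so by Sylvester's criterion Q is positive definite.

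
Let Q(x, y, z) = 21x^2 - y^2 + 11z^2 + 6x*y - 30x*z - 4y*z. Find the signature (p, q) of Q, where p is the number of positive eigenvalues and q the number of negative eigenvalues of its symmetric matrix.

(2, 1)

Write A = [[21, 3, -15], [3, -1, -2], [-15, -2, 11]].
An LDLᵀ factorisation of A has diagonal entries 21, -10/7, 3/10.
Counting signs: 2 positive, 1 negative.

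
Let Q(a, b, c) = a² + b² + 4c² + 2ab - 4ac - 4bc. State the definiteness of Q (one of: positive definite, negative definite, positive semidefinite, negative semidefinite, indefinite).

positive semidefinite

The symmetric matrix is A = [[1, 1, -2], [1, 1, -2], [-2, -2, 4]].
Symmetric row and column elimination reduces A to a congruent diagonal form with pivots 1, 0, 0.
Counting signs: 1 positive, 2 zero.
Hence Q is positive semidefinite.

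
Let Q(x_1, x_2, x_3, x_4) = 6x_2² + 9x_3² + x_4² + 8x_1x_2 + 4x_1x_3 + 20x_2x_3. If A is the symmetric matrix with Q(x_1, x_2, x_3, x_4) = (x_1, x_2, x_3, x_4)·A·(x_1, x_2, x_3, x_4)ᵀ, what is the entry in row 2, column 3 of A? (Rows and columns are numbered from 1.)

10

The coefficient of x_2·x_3 in Q is 20. For a symmetric A this equals A[2,3] + A[3,2] = 2·A[2,3].
So A[2,3] = 20/2 = 10.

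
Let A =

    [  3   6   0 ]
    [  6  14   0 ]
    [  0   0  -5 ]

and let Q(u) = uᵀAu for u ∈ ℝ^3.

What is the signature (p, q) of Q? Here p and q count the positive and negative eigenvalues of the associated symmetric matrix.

An LDLᵀ factorisation of A has diagonal entries 3, 2, -5.
So there are 2 positive, 1 negative pivots.

(2, 1)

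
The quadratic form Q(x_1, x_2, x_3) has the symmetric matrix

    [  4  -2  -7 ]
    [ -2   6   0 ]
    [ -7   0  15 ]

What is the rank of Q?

An LDLᵀ factorisation of A has diagonal entries 4, 5, 3/10.
That gives 3 positive pivots.
The rank is the number of nonzero pivots: 3.

3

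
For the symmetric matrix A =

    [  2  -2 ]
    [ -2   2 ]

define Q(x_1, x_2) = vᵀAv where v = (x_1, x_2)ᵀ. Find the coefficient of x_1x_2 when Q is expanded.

The coefficient of x_1x_2 is A[1,2] + A[2,1] = 2·(-2) = -4.

-4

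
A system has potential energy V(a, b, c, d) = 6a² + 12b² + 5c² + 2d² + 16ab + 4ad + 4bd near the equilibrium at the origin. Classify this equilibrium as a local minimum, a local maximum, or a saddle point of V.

local minimum

The Hessian at the origin is H = [[12, 16, 0, 4], [16, 24, 0, 4], [0, 0, 10, 0], [4, 4, 0, 4]].
Row-reducing H symmetrically gives the diagonal entries 12, 8/3, 10, 2.
That gives 4 positive pivots.
H is positive definite, so the origin is a strict local minimum.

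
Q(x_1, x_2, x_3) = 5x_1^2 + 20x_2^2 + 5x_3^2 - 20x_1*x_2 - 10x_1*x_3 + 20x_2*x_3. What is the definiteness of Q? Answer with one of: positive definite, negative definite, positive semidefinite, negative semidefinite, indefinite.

positive semidefinite

The symmetric matrix is A = [[5, -10, -5], [-10, 20, 10], [-5, 10, 5]].
Symmetric row and column elimination reduces A to a congruent diagonal form with pivots 5, 0, 0.
Counting signs: 1 positive, 2 zero.
Hence Q is positive semidefinite.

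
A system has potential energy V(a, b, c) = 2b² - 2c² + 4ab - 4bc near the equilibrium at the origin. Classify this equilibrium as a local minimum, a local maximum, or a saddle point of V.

saddle point

The Hessian at the origin is H = [[0, 4, 0], [4, 4, -4], [0, -4, -4]].
H is indefinite, so the origin is a saddle point.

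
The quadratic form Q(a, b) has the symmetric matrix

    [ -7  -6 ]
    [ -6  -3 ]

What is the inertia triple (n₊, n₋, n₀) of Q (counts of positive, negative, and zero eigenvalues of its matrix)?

(1, 1, 0)

An LDLᵀ factorisation of A has diagonal entries -7, 15/7.
Counting signs: 1 positive, 1 negative.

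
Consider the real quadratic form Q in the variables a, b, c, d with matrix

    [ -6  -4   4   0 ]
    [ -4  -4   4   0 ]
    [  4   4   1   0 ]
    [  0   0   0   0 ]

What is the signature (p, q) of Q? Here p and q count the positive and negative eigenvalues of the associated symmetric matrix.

(1, 2)

Row-reducing A symmetrically gives the diagonal entries -6, -4/3, 5, 0.
So there are 1 positive, 2 negative, 1 zero pivots.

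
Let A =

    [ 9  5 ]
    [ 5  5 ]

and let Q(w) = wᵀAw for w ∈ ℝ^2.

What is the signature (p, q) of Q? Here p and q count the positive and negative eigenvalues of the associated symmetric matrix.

(2, 0)

Applying the same elementary operations to the rows and columns of A produces a congruent diagonal matrix with entries 9, 20/9.
Counting signs: 2 positive.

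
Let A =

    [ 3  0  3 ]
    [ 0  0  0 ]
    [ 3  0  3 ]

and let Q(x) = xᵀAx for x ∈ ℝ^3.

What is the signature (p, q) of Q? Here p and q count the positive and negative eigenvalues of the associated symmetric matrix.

(1, 0)

Congruent diagonalization of A (simultaneous row and column reduction) yields pivots 3, 0, 0.
Counting signs: 1 positive, 2 zero.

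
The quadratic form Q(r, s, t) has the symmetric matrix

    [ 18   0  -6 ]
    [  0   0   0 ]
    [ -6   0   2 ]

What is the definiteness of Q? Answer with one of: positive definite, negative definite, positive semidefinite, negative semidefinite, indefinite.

Symmetric row and column elimination reduces A to a congruent diagonal form with pivots 18, 0, 0.
So there are 1 positive, 2 zero pivots.
Hence Q is positive semidefinite.

positive semidefinite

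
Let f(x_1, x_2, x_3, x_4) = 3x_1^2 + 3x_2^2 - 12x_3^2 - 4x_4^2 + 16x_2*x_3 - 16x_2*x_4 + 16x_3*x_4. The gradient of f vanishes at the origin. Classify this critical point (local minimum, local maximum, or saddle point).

The Hessian at the origin is H = [[6, 0, 0, 0], [0, 6, 16, -16], [0, 16, -24, 16], [0, -16, 16, -8]].
Row-reducing H symmetrically gives the diagonal entries 6, 6, -200/3, 24/25.
Counting signs: 3 positive, 1 negative.
H is indefinite, so the origin is a saddle point.

saddle point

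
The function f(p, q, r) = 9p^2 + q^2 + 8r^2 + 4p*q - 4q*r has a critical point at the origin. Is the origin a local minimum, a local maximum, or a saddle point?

local minimum

The Hessian at the origin is H = [[18, 4, 0], [4, 2, -4], [0, -4, 16]].
Row-reducing H symmetrically gives the diagonal entries 18, 10/9, 8/5.
That gives 3 positive pivots.
H is positive definite, so the origin is a strict local minimum.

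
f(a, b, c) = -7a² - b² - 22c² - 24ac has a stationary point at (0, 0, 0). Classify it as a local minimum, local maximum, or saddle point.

The Hessian at the origin is H = [[-14, 0, -24], [0, -2, 0], [-24, 0, -44]].
Congruent diagonalization of H (simultaneous row and column reduction) yields pivots -14, -2, -20/7.
That gives 3 negative pivots.
H is negative definite, so the origin is a strict local maximum.

local maximum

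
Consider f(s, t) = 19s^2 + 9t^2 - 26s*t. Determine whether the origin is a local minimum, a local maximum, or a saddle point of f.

The Hessian at the origin is H = [[38, -26], [-26, 18]].
det H = 38·18 − (-26)² = 8 > 0 and H[1,1] = 38 > 0, so H is positive definite.
Therefore the origin is a local minimum.

local minimum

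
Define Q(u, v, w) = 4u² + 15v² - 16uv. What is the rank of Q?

The symmetric matrix is A = [[4, -8, 0], [-8, 15, 0], [0, 0, 0]].
Congruent diagonalization of A (simultaneous row and column reduction) yields pivots 4, -1, 0.
So there are 1 positive, 1 negative, 1 zero pivots.
The rank is the number of nonzero pivots: 2.

2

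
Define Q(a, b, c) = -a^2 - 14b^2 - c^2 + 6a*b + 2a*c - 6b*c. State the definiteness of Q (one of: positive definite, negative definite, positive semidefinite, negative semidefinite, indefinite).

negative semidefinite

Write A = [[-1, 3, 1], [3, -14, -3], [1, -3, -1]].
Row-reducing A symmetrically gives the diagonal entries -1, -5, 0.
That gives 2 negative, 1 zero pivots.
Hence Q is negative semidefinite.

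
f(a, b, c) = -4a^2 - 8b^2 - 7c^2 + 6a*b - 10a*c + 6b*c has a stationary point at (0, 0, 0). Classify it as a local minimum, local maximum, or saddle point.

local maximum

The Hessian at the origin is H = [[-8, 6, -10], [6, -16, 6], [-10, 6, -14]].
Symmetric row and column elimination reduces H to a congruent diagonal form with pivots -8, -23/2, -30/23.
So there are 3 negative pivots.
H is negative definite, so the origin is a strict local maximum.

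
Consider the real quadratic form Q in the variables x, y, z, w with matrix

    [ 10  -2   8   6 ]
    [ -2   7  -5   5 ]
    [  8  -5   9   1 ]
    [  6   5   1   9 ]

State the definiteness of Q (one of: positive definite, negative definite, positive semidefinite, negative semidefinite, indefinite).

indefinite

An LDLᵀ factorisation of A has diagonal entries 10, 33/5, 28/33, -6/7.
Counting signs: 3 positive, 1 negative.
Hence Q is indefinite.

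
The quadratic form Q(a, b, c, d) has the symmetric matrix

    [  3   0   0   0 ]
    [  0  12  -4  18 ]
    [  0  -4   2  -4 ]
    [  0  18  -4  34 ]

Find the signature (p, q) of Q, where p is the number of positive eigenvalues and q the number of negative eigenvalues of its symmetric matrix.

(4, 0)

Congruent diagonalization of A (simultaneous row and column reduction) yields pivots 3, 12, 2/3, 1.
So there are 4 positive pivots.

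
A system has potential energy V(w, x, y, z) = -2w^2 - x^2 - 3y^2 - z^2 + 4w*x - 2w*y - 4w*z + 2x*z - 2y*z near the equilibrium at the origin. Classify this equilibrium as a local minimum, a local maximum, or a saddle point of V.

saddle point

The Hessian at the origin is H = [[-4, 4, -2, -4], [4, -2, 0, 2], [-2, 0, -6, -2], [-4, 2, -2, -2]].
Symmetric row and column elimination reduces H to a congruent diagonal form with pivots -4, 2, -7, 4/7.
So there are 2 positive, 2 negative pivots.
H is indefinite, so the origin is a saddle point.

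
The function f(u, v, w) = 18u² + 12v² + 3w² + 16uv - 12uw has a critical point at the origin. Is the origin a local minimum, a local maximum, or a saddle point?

local minimum

The Hessian at the origin is H = [[36, 16, -12], [16, 24, 0], [-12, 0, 6]].
Applying the same elementary operations to the rows and columns of H produces a congruent diagonal matrix with entries 36, 152/9, 6/19.
Counting signs: 3 positive.
H is positive definite, so the origin is a strict local minimum.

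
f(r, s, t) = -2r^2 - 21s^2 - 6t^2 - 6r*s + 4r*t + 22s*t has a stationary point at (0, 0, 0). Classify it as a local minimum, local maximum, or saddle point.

The Hessian at the origin is H = [[-4, -6, 4], [-6, -42, 22], [4, 22, -12]].
Congruent diagonalization of H (simultaneous row and column reduction) yields pivots -4, -33, -8/33.
That gives 3 negative pivots.
H is negative definite, so the origin is a strict local maximum.

local maximum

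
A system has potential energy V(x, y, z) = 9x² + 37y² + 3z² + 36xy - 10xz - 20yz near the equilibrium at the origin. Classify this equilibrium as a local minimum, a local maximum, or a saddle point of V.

The Hessian at the origin is H = [[18, 36, -10], [36, 74, -20], [-10, -20, 6]].
Congruent diagonalization of H (simultaneous row and column reduction) yields pivots 18, 2, 4/9.
So there are 3 positive pivots.
H is positive definite, so the origin is a strict local minimum.

local minimum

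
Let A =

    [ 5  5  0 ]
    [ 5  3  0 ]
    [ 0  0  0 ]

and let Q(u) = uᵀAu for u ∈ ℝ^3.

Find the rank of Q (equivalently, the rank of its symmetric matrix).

2

Congruent diagonalization of A (simultaneous row and column reduction) yields pivots 5, -2, 0.
That gives 1 positive, 1 negative, 1 zero pivots.
The rank is the number of nonzero pivots: 2.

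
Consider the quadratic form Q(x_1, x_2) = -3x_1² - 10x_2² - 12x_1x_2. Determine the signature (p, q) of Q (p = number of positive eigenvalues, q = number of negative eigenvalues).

The symmetric matrix is A = [[-3, -6], [-6, -10]].
Congruent diagonalization of A (simultaneous row and column reduction) yields pivots -3, 2.
That gives 1 positive, 1 negative pivots.

(1, 1)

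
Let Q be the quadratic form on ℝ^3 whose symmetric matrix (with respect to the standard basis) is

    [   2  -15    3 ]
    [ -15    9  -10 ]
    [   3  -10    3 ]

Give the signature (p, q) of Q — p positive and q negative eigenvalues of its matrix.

Applying the same elementary operations to the rows and columns of A produces a congruent diagonal matrix with entries 2, -207/2, 2/207.
So there are 2 positive, 1 negative pivots.

(2, 1)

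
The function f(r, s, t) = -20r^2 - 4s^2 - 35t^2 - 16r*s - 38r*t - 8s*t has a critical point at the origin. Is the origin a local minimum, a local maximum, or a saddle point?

The Hessian at the origin is H = [[-40, -16, -38], [-16, -8, -8], [-38, -8, -70]].
An LDLᵀ factorisation of H has diagonal entries -40, -8/5, -3/2.
So there are 3 negative pivots.
H is negative definite, so the origin is a strict local maximum.

local maximum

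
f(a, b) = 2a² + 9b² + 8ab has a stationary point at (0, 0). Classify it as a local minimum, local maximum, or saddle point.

The Hessian at the origin is H = [[4, 8], [8, 18]].
det H = 4·18 − (8)² = 8 > 0 and H[1,1] = 4 > 0, so H is positive definite.
Therefore the origin is a local minimum.

local minimum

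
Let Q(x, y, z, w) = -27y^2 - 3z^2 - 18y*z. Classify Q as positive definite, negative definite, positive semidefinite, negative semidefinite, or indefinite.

negative semidefinite

The associated matrix is A = [[0, 0, 0, 0], [0, -27, -9, 0], [0, -9, -3, 0], [0, 0, 0, 0]].
Applying the same elementary operations to the rows and columns of A produces a congruent diagonal matrix with entries 0, -27, 0, 0.
Counting signs: 1 negative, 3 zero.
Hence Q is negative semidefinite.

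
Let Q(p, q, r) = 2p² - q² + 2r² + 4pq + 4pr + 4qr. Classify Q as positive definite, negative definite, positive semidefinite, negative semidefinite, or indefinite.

indefinite

The associated matrix is A = [[2, 2, 2], [2, -1, 2], [2, 2, 2]].
Congruent diagonalization of A (simultaneous row and column reduction) yields pivots 2, -3, 0.
That gives 1 positive, 1 negative, 1 zero pivots.
Hence Q is indefinite.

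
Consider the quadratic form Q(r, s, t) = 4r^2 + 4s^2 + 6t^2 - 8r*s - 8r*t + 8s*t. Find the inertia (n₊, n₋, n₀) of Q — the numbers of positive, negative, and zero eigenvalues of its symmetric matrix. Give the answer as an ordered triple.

(2, 0, 1)

The associated matrix is A = [[4, -4, -4], [-4, 4, 4], [-4, 4, 6]].
Symmetric row and column elimination reduces A to a congruent diagonal form with pivots 4, 0, 2.
That gives 2 positive, 1 zero pivots.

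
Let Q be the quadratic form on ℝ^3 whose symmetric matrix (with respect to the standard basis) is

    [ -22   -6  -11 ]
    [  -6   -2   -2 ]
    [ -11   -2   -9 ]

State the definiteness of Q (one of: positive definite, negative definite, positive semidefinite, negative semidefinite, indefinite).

Applying the same elementary operations to the rows and columns of A produces a congruent diagonal matrix with entries -22, -4/11, -3/4.
Counting signs: 3 negative.
Hence Q is negative definite.

negative definite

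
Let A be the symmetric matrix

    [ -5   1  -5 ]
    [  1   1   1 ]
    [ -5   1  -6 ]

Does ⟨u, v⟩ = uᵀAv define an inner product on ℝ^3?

no

Congruent diagonalization of A (simultaneous row and column reduction) yields pivots -5, 6/5, -1.
Counting signs: 1 positive, 2 negative.
Hence Q is indefinite.
⟨·,·⟩ is an inner product exactly when A is positive definite.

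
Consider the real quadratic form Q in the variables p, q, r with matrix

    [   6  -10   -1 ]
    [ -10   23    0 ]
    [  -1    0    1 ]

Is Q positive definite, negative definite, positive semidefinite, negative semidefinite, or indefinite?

Row-reducing A symmetrically gives the diagonal entries 6, 19/3, 15/38.
Counting signs: 3 positive.
Hence Q is positive definite.

positive definite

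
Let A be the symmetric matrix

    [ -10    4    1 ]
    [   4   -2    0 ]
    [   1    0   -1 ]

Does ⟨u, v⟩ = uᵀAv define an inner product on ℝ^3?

no

Leading principal minors: Δ_1 = -10, Δ_2 = 4, Δ_3 = -2.
The signs alternate starting with Δ_1 < 0, so by Sylvester's criterion Q is negative definite.
⟨·,·⟩ is an inner product exactly when A is positive definite.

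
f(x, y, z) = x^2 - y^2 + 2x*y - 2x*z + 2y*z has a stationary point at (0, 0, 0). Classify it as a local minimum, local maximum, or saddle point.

The Hessian at the origin is H = [[2, 2, -2], [2, -2, 2], [-2, 2, 0]].
Congruent diagonalization of H (simultaneous row and column reduction) yields pivots 2, -4, 2.
So there are 2 positive, 1 negative pivots.
H is indefinite, so the origin is a saddle point.

saddle point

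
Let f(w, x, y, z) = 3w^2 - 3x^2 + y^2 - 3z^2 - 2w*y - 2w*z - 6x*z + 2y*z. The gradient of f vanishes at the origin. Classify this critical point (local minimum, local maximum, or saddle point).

saddle point

The Hessian at the origin is H = [[6, 0, -2, -2], [0, -6, 0, -6], [-2, 0, 2, 2], [-2, -6, 2, -6]].
Applying the same elementary operations to the rows and columns of H produces a congruent diagonal matrix with entries 6, -6, 4/3, -2.
That gives 2 positive, 2 negative pivots.
H is indefinite, so the origin is a saddle point.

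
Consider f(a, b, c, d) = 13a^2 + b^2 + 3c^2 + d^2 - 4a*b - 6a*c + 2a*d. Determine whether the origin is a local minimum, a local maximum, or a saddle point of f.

local minimum

The Hessian at the origin is H = [[26, -4, -6, 2], [-4, 2, 0, 0], [-6, 0, 6, 0], [2, 0, 0, 2]].
Row-reducing H symmetrically gives the diagonal entries 26, 18/13, 4, 5/3.
That gives 4 positive pivots.
H is positive definite, so the origin is a strict local minimum.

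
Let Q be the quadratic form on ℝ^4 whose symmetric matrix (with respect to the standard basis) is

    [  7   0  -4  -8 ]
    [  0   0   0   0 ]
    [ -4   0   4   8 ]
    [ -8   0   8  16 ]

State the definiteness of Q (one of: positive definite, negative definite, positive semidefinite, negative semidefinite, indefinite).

Row-reducing A symmetrically gives the diagonal entries 7, 0, 12/7, 0.
So there are 2 positive, 2 zero pivots.
Hence Q is positive semidefinite.

positive semidefinite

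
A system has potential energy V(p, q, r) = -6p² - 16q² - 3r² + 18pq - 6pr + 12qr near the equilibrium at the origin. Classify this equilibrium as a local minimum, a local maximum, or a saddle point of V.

local maximum

The Hessian at the origin is H = [[-12, 18, -6], [18, -32, 12], [-6, 12, -6]].
An LDLᵀ factorisation of H has diagonal entries -12, -5, -6/5.
That gives 3 negative pivots.
H is negative definite, so the origin is a strict local maximum.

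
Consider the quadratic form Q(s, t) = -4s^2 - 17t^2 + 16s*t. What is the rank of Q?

Write A = [[-4, 8], [8, -17]].
Applying the same elementary operations to the rows and columns of A produces a congruent diagonal matrix with entries -4, -1.
Counting signs: 2 negative.
The rank is the number of nonzero pivots: 2.

2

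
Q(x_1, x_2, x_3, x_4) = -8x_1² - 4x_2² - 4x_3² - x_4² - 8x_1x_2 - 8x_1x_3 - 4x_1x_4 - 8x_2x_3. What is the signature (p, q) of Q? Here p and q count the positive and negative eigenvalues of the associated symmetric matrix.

The symmetric matrix is A = [[-8, -4, -4, -2], [-4, -4, -4, 0], [-4, -4, -4, 0], [-2, 0, 0, -1]].
Congruent diagonalization of A (simultaneous row and column reduction) yields pivots -8, -2, 0, 0.
Counting signs: 2 negative, 2 zero.

(0, 2)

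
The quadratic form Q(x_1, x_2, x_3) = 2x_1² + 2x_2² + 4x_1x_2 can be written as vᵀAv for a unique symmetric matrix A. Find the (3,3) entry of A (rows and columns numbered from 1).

The coefficient of x_3² in Q is 0, and that is exactly A[3,3].

0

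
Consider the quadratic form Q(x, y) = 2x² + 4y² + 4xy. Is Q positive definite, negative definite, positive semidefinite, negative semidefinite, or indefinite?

The symmetric matrix of Q is [[2, 2], [2, 4]].
For the 2×2 matrix [[2, 2], [2, 4]]: det = 2·4 − (2)² = 4, trace = 6.
det > 0 so both eigenvalues share the sign of the trace; trace = 6 > 0 ⇒ both positive.

positive definite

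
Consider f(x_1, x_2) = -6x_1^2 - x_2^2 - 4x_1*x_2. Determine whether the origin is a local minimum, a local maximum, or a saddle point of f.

local maximum

The Hessian at the origin is H = [[-12, -4], [-4, -2]].
det H = -12·-2 − (-4)² = 8 > 0 and H[1,1] = -12 < 0, so H is negative definite.
Therefore the origin is a local maximum.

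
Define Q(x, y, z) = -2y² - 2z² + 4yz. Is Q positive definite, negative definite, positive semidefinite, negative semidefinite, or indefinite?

negative semidefinite

The symmetric matrix is A = [[0, 0, 0], [0, -2, 2], [0, 2, -2]].
Symmetric row and column elimination reduces A to a congruent diagonal form with pivots 0, -2, 0.
Counting signs: 1 negative, 2 zero.
Hence Q is negative semidefinite.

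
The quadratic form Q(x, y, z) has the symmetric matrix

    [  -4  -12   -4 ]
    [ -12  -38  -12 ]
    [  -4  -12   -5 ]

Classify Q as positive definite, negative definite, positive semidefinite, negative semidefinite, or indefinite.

An LDLᵀ factorisation of A has diagonal entries -4, -2, -1.
So there are 3 negative pivots.
Hence Q is negative definite.

negative definite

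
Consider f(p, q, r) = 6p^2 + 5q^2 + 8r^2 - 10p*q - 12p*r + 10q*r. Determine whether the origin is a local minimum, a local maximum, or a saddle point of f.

The Hessian at the origin is H = [[12, -10, -12], [-10, 10, 10], [-12, 10, 16]].
Symmetric row and column elimination reduces H to a congruent diagonal form with pivots 12, 5/3, 4.
That gives 3 positive pivots.
H is positive definite, so the origin is a strict local minimum.

local minimum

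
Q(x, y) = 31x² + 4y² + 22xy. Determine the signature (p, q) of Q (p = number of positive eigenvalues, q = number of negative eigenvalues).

Write A = [[31, 11], [11, 4]].
An LDLᵀ factorisation of A has diagonal entries 31, 3/31.
Counting signs: 2 positive.

(2, 0)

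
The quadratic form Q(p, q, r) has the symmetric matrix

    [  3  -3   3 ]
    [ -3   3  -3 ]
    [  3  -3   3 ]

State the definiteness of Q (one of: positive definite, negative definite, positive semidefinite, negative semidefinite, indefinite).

positive semidefinite

Applying the same elementary operations to the rows and columns of A produces a congruent diagonal matrix with entries 3, 0, 0.
Counting signs: 1 positive, 2 zero.
Hence Q is positive semidefinite.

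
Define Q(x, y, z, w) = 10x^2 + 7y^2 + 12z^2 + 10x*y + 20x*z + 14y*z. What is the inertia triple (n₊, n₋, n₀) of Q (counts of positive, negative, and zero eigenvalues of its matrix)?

(3, 0, 1)

The symmetric matrix is A = [[10, 5, 10, 0], [5, 7, 7, 0], [10, 7, 12, 0], [0, 0, 0, 0]].
Congruent diagonalization of A (simultaneous row and column reduction) yields pivots 10, 9/2, 10/9, 0.
That gives 3 positive, 1 zero pivots.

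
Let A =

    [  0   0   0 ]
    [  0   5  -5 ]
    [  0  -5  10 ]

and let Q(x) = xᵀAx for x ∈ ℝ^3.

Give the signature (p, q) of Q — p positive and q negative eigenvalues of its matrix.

Row-reducing A symmetrically gives the diagonal entries 0, 5, 5.
So there are 2 positive, 1 zero pivots.

(2, 0)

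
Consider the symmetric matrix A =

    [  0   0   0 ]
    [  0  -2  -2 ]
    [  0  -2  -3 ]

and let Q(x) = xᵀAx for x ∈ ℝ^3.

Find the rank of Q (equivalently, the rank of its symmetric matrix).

Row-reducing A symmetrically gives the diagonal entries 0, -2, -1.
That gives 2 negative, 1 zero pivots.
The rank is the number of nonzero pivots: 2.

2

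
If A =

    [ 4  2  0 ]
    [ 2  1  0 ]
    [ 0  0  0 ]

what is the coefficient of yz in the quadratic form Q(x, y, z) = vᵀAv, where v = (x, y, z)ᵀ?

0

The coefficient of yz is A[2,3] + A[3,2] = 2·0 = 0.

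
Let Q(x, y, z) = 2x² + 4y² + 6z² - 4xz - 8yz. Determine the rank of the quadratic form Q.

2

The associated matrix is A = [[2, 0, -2], [0, 4, -4], [-2, -4, 6]].
Symmetric row and column elimination reduces A to a congruent diagonal form with pivots 2, 4, 0.
So there are 2 positive, 1 zero pivots.
The rank is the number of nonzero pivots: 2.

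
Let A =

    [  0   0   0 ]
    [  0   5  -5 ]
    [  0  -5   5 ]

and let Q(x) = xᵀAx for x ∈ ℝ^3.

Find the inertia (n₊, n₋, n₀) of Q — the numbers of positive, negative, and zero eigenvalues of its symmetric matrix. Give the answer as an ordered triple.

Applying the same elementary operations to the rows and columns of A produces a congruent diagonal matrix with entries 0, 5, 0.
That gives 1 positive, 2 zero pivots.

(1, 0, 2)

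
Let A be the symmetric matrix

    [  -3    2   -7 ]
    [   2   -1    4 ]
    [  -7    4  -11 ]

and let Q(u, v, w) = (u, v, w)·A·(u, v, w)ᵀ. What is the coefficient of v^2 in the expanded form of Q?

The coefficient of v^2 is the diagonal entry A[2,2] = -1.

-1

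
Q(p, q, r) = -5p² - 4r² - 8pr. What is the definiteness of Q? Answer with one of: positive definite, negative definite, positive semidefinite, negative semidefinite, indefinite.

The symmetric matrix is A = [[-5, 0, -4], [0, 0, 0], [-4, 0, -4]].
Applying the same elementary operations to the rows and columns of A produces a congruent diagonal matrix with entries -5, 0, -4/5.
That gives 2 negative, 1 zero pivots.
Hence Q is negative semidefinite.

negative semidefinite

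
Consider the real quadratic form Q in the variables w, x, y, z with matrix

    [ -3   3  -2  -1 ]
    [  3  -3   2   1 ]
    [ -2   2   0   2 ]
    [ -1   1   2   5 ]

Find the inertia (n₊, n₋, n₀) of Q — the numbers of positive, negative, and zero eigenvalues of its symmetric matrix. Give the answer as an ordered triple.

Row-reducing A symmetrically gives the diagonal entries -3, 0, 4/3, 0.
So there are 1 positive, 1 negative, 2 zero pivots.

(1, 1, 2)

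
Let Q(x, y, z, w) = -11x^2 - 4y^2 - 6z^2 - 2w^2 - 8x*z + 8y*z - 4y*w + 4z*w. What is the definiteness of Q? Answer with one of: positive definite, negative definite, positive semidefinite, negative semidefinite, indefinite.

The symmetric matrix of Q is A = [[-11, 0, -4, 0], [0, -4, 4, -2], [-4, 4, -6, 2], [0, -2, 2, -2]].
Leading principal minors: Δ_1 = -11, Δ_2 = 44, Δ_3 = -24, Δ_4 = 24.
The signs alternate starting with Δ_1 < 0, so by Sylvester's criterion Q is negative definite.

negative definite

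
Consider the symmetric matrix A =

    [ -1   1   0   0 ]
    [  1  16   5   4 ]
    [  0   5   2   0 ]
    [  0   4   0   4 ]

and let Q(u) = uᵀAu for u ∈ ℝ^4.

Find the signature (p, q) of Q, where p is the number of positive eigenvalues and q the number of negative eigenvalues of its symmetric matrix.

Congruent diagonalization of A (simultaneous row and column reduction) yields pivots -1, 17, 9/17, 4/9.
That gives 3 positive, 1 negative pivots.

(3, 1)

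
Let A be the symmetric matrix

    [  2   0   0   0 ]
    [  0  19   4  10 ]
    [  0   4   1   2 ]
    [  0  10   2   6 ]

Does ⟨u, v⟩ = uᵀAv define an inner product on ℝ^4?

yes

Row-reducing A symmetrically gives the diagonal entries 2, 19, 3/19, 2/3.
That gives 4 positive pivots.
Hence Q is positive definite.
⟨·,·⟩ is an inner product exactly when A is positive definite.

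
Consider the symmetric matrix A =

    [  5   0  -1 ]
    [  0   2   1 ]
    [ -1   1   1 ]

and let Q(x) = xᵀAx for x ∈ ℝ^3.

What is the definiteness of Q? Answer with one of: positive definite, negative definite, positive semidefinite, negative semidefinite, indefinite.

positive definite

Leading principal minors: Δ_1 = 5, Δ_2 = 10, Δ_3 = 3.
All leading principal minors are positive, so by Sylvester's criterion Q is positive definite.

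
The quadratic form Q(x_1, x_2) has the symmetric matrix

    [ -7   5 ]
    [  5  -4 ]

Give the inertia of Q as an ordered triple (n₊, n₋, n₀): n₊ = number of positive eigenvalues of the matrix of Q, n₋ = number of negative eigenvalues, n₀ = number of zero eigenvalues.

An LDLᵀ factorisation of A has diagonal entries -7, -3/7.
Counting signs: 2 negative.

(0, 2, 0)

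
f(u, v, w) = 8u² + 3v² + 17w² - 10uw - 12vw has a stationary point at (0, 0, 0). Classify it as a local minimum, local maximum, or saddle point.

local minimum

The Hessian at the origin is H = [[16, 0, -10], [0, 6, -12], [-10, -12, 34]].
Congruent diagonalization of H (simultaneous row and column reduction) yields pivots 16, 6, 15/4.
Counting signs: 3 positive.
H is positive definite, so the origin is a strict local minimum.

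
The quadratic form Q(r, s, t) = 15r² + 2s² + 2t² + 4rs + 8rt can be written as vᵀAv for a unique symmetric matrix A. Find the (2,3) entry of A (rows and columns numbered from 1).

0

The coefficient of s·t in Q is 0. For a symmetric A this equals A[2,3] + A[3,2] = 2·A[2,3].
So A[2,3] = 0/2 = 0.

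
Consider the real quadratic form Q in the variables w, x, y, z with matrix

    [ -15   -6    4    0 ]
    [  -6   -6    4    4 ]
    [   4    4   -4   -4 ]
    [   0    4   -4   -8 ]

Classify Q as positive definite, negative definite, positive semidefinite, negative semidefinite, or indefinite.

Leading principal minors: Δ_1 = -15, Δ_2 = 54, Δ_3 = -72, Δ_4 = 160.
The signs alternate starting with Δ_1 < 0, so by Sylvester's criterion Q is negative definite.

negative definite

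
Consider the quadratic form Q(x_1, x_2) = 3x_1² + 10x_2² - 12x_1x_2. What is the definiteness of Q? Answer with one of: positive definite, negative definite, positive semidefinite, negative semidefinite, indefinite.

The associated matrix is A = [[3, -6], [-6, 10]].
Applying the same elementary operations to the rows and columns of A produces a congruent diagonal matrix with entries 3, -2.
So there are 1 positive, 1 negative pivots.
Hence Q is indefinite.

indefinite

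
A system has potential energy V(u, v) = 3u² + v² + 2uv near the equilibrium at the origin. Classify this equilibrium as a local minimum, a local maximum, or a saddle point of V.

local minimum

The Hessian at the origin is H = [[6, 2], [2, 2]].
det H = 6·2 − (2)² = 8 > 0 and H[1,1] = 6 > 0, so H is positive definite.
Therefore the origin is a local minimum.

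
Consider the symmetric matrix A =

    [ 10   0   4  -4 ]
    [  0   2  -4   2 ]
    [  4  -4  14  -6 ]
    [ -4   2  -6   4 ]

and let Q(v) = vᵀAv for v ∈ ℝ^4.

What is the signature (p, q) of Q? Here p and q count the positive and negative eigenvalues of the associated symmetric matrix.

(4, 0)

Applying the same elementary operations to the rows and columns of A produces a congruent diagonal matrix with entries 10, 2, 22/5, 4/11.
That gives 4 positive pivots.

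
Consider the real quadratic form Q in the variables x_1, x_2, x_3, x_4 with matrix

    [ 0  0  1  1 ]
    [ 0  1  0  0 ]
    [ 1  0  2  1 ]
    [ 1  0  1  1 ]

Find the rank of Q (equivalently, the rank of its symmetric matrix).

Row reduction of A gives 4 nonzero rows, so rank A = 4.

4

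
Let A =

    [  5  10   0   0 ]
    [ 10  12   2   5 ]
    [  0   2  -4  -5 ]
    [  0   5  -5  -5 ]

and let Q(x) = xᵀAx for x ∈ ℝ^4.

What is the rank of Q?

Row-reducing A symmetrically gives the diagonal entries 5, -8, -7/2, 15/7.
That gives 2 positive, 2 negative pivots.
The rank is the number of nonzero pivots: 4.

4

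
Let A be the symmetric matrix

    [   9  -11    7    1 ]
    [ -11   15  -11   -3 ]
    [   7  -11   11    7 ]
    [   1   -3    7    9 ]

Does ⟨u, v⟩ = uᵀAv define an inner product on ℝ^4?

Congruent diagonalization of A (simultaneous row and column reduction) yields pivots 9, 14/9, 12/7, 0.
That gives 3 positive, 1 zero pivots.
Hence Q is positive semidefinite.
⟨·,·⟩ is an inner product exactly when A is positive definite.

no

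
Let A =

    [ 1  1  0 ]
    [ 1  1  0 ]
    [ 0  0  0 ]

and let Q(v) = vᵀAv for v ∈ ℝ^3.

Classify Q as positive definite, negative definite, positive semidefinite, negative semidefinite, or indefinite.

Symmetric row and column elimination reduces A to a congruent diagonal form with pivots 1, 0, 0.
Counting signs: 1 positive, 2 zero.
Hence Q is positive semidefinite.

positive semidefinite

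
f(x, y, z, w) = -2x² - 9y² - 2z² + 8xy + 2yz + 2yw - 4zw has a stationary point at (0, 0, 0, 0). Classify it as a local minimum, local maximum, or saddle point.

saddle point

The Hessian at the origin is H = [[-4, 8, 0, 0], [8, -18, 2, 2], [0, 2, -4, -4], [0, 2, -4, 0]].
Applying the same elementary operations to the rows and columns of H produces a congruent diagonal matrix with entries -4, -2, -2, 4.
That gives 1 positive, 3 negative pivots.
H is indefinite, so the origin is a saddle point.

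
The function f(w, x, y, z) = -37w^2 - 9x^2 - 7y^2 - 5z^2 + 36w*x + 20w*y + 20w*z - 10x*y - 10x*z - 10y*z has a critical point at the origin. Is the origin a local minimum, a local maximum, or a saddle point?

local maximum

The Hessian at the origin is H = [[-74, 36, 20, 20], [36, -18, -10, -10], [20, -10, -14, -10], [20, -10, -10, -10]].
An LDLᵀ factorisation of H has diagonal entries -74, -18/37, -76/9, -40/19.
Counting signs: 4 negative.
H is negative definite, so the origin is a strict local maximum.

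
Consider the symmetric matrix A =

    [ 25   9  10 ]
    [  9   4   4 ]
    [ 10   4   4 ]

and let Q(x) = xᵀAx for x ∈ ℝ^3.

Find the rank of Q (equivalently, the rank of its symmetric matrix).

3

Row-reducing A symmetrically gives the diagonal entries 25, 19/25, -4/19.
That gives 2 positive, 1 negative pivots.
The rank is the number of nonzero pivots: 3.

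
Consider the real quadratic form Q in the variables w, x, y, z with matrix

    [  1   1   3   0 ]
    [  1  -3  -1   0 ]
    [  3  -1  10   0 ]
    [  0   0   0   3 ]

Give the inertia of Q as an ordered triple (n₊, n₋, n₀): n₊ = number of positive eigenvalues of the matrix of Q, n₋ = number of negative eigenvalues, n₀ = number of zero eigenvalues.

Symmetric row and column elimination reduces A to a congruent diagonal form with pivots 1, -4, 5, 3.
That gives 3 positive, 1 negative pivots.

(3, 1, 0)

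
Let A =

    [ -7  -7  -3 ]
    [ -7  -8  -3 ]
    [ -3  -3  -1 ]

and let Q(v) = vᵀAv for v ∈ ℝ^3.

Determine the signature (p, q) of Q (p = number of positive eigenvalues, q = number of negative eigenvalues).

Symmetric row and column elimination reduces A to a congruent diagonal form with pivots -7, -1, 2/7.
So there are 1 positive, 2 negative pivots.

(1, 2)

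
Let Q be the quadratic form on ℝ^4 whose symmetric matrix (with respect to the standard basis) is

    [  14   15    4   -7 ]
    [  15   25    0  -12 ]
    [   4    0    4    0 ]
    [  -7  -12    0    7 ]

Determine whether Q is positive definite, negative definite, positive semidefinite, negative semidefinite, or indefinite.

Leading principal minors: Δ_1 = 14, Δ_2 = 125, Δ_3 = 100, Δ_4 = 120.
All leading principal minors are positive, so by Sylvester's criterion Q is positive definite.

positive definite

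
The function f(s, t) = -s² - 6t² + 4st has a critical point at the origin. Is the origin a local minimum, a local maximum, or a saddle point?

local maximum

The Hessian at the origin is H = [[-2, 4], [4, -12]].
det H = -2·-12 − (4)² = 8 > 0 and H[1,1] = -2 < 0, so H is negative definite.
Therefore the origin is a local maximum.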